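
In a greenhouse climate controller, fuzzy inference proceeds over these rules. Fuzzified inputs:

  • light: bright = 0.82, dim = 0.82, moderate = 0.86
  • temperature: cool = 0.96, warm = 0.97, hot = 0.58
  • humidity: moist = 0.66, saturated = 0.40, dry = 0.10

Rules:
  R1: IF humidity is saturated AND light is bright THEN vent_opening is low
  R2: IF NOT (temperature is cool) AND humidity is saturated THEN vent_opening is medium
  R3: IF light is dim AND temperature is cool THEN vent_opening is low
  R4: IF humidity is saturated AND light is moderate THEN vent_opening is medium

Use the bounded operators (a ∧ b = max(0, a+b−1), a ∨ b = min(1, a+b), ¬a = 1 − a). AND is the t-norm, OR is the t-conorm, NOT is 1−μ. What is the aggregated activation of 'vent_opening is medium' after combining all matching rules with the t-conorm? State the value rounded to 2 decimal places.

0.26

R1: saturated=0.40, bright=0.82; AND[max(0, a+b−1)] → w = 0.22
R2: ¬cool=1−0.96=0.04, saturated=0.40; AND[max(0, a+b−1)] → w = 0.00
R3: dim=0.82, cool=0.96; AND[max(0, a+b−1)] → w = 0.78
R4: saturated=0.40, moderate=0.86; AND[max(0, a+b−1)] → w = 0.26
Rules with consequent 'medium': {R2, R4} → strengths 0.00, 0.26
Aggregate via t-conorm [min(1, a+b)]: 0.26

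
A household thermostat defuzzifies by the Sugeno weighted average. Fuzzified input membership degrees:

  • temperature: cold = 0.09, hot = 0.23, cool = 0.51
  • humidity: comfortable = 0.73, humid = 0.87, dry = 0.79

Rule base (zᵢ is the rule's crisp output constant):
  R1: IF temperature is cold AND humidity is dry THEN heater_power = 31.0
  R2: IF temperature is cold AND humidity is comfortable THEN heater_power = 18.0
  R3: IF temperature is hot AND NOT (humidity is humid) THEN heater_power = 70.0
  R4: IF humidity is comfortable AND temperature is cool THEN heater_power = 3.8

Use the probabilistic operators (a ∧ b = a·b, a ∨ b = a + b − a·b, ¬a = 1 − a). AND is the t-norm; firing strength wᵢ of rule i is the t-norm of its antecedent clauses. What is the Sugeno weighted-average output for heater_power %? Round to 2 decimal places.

R1 (z=31.0): cold=0.09, dry=0.79; AND[a·b] → w = 0.0711
R2 (z=18.0): cold=0.09, comfortable=0.73; AND[a·b] → w = 0.0657
R3 (z=70.0): hot=0.23, ¬humid=1−0.87=0.13; AND[a·b] → w = 0.0299
R4 (z=3.8): comfortable=0.73, cool=0.51; AND[a·b] → w = 0.3723
Weighted average = (0.0711·31.0 + 0.0657·18.0 + 0.0299·70.0 + 0.3723·3.8) / (0.0711 + 0.0657 + 0.0299 + 0.3723)
  = 6.8944 / 0.5390 = 12.79

12.79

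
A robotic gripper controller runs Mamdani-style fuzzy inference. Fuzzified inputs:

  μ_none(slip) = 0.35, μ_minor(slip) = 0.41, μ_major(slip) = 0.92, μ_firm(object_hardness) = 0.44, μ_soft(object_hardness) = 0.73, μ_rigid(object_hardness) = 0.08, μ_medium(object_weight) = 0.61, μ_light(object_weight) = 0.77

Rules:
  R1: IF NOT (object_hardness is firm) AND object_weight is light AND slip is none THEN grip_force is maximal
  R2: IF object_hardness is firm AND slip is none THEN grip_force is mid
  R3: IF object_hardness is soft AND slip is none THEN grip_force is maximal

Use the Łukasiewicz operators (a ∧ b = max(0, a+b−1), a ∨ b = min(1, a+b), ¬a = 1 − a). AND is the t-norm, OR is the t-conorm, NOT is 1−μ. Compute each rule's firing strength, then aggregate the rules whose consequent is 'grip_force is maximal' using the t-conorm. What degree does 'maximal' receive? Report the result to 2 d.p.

R1: ¬firm=1−0.44=0.56, light=0.77, none=0.35; AND[max(0, a+b−1)] → w = 0.00
R2: firm=0.44, none=0.35; AND[max(0, a+b−1)] → w = 0.00
R3: soft=0.73, none=0.35; AND[max(0, a+b−1)] → w = 0.08
Rules with consequent 'maximal': {R1, R3} → strengths 0.00, 0.08
Aggregate via t-conorm [min(1, a+b)]: 0.08

0.08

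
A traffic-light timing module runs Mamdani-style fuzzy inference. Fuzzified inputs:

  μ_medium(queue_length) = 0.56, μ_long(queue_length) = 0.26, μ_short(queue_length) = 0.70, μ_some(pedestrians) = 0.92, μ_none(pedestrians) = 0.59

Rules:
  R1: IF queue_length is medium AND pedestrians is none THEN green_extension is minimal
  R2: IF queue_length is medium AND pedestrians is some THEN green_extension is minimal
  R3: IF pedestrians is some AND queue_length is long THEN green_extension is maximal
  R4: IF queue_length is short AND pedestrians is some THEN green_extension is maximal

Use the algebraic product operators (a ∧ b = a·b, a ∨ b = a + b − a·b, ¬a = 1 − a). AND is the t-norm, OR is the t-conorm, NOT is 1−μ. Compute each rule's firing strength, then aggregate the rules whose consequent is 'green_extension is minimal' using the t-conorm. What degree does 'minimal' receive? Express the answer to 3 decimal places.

0.675

R1: medium=0.56, none=0.59; AND[a·b] → w = 0.3304
R2: medium=0.56, some=0.92; AND[a·b] → w = 0.5152
R3: some=0.92, long=0.26; AND[a·b] → w = 0.2392
R4: short=0.70, some=0.92; AND[a·b] → w = 0.6440
Rules with consequent 'minimal': {R1, R2} → strengths 0.3304, 0.5152
Aggregate via t-conorm [a + b − a·b]: 0.6754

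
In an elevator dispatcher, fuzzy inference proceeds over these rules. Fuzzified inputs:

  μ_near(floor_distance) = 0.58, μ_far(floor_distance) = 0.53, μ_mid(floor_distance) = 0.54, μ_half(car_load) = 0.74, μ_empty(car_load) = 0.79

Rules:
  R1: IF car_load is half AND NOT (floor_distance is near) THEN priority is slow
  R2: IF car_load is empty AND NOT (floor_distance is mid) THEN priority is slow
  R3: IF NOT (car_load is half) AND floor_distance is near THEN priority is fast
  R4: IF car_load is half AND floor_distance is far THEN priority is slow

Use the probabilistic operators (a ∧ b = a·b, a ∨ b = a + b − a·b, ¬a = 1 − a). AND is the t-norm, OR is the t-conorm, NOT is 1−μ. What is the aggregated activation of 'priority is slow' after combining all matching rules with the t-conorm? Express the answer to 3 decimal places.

0.733

R1: half=0.74, ¬near=1−0.58=0.42; AND[a·b] → w = 0.3108
R2: empty=0.79, ¬mid=1−0.54=0.46; AND[a·b] → w = 0.3634
R3: ¬half=1−0.74=0.26, near=0.58; AND[a·b] → w = 0.1508
R4: half=0.74, far=0.53; AND[a·b] → w = 0.3922
Rules with consequent 'slow': {R1, R2, R4} → strengths 0.3108, 0.3634, 0.3922
Aggregate via t-conorm [a + b − a·b]: 0.7333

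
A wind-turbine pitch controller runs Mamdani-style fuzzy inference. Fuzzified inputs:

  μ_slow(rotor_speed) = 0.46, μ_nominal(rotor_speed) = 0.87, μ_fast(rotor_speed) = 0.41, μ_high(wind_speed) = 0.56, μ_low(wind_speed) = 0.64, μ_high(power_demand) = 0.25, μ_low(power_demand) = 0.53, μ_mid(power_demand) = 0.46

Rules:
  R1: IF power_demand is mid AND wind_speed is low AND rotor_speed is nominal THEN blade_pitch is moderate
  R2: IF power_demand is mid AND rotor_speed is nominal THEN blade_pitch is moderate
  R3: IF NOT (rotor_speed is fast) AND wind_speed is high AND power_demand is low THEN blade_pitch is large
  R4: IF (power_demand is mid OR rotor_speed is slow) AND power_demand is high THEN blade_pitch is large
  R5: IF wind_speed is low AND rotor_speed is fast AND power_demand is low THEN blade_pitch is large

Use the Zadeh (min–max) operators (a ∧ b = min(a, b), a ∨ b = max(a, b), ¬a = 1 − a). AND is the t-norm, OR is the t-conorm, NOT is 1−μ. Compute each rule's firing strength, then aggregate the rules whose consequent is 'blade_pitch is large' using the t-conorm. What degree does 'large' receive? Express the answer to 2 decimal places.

0.53

R1: mid=0.46, low=0.64, nominal=0.87; AND[min(a, b)] → w = 0.46
R2: mid=0.46, nominal=0.87; AND[min(a, b)] → w = 0.46
R3: ¬fast=1−0.41=0.59, high=0.56, low=0.53; AND[min(a, b)] → w = 0.53
R4: (mid=0.46 OR slow=0.46) = 0.46; AND[min(a, b)] with high=0.25 → w = 0.25
R5: low=0.64, fast=0.41, low=0.53; AND[min(a, b)] → w = 0.41
Rules with consequent 'large': {R3, R4, R5} → strengths 0.53, 0.25, 0.41
Aggregate via t-conorm [max(a, b)]: 0.53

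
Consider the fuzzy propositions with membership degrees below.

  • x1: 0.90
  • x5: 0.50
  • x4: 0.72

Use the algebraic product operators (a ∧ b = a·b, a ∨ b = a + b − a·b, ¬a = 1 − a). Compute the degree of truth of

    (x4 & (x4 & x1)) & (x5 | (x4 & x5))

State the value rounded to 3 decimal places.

0.317

x4 & x1 = a·b on (0.7200, 0.9000) = 0.6480
x4 & (x4 & x1) = a·b on (0.7200, 0.6480) = 0.4666
x4 & x5 = a·b on (0.7200, 0.5000) = 0.3600
x5 | (x4 & x5) = a + b − a·b on (0.5000, 0.3600) = 0.6800
(x4 & (x4 & x1)) & (x5 | (x4 & x5)) = a·b on (0.4666, 0.6800) = 0.3173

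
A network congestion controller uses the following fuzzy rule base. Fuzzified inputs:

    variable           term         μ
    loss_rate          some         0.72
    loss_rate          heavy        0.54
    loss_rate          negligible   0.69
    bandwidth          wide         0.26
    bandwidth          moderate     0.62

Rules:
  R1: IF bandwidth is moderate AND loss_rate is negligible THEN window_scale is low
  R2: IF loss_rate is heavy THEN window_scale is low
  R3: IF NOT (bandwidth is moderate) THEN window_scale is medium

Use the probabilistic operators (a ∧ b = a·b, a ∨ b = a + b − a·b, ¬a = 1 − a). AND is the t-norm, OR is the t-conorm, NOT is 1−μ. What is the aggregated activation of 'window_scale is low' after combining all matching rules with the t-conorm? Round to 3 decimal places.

0.737

R1: moderate=0.62, negligible=0.69; AND[a·b] → w = 0.4278
R2: heavy=0.54 → w = 0.5400
R3: ¬moderate=1−0.62=0.38 → w = 0.3800
Rules with consequent 'low': {R1, R2} → strengths 0.4278, 0.5400
Aggregate via t-conorm [a + b − a·b]: 0.7368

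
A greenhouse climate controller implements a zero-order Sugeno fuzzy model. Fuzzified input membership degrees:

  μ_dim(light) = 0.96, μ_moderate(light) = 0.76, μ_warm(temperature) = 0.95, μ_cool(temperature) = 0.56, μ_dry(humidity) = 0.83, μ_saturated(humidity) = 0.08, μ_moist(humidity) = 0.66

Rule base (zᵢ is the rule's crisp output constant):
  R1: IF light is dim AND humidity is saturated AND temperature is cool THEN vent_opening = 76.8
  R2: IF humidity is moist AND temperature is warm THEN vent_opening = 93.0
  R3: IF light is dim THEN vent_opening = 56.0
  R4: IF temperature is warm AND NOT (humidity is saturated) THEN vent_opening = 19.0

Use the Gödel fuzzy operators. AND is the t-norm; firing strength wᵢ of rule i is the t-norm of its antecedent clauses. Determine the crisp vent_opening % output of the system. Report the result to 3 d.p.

R1 (z=76.8): dim=0.96, saturated=0.08, cool=0.56; AND[min(a, b)] → w = 0.08
R2 (z=93.0): moist=0.66, warm=0.95; AND[min(a, b)] → w = 0.66
R3 (z=56.0): dim=0.96 → w = 0.96
R4 (z=19.0): warm=0.95, ¬saturated=1−0.08=0.92; AND[min(a, b)] → w = 0.92
Weighted average = (0.08·76.8 + 0.66·93.0 + 0.96·56.0 + 0.92·19.0) / (0.08 + 0.66 + 0.96 + 0.92)
  = 138.7640 / 2.6200 = 52.963

52.963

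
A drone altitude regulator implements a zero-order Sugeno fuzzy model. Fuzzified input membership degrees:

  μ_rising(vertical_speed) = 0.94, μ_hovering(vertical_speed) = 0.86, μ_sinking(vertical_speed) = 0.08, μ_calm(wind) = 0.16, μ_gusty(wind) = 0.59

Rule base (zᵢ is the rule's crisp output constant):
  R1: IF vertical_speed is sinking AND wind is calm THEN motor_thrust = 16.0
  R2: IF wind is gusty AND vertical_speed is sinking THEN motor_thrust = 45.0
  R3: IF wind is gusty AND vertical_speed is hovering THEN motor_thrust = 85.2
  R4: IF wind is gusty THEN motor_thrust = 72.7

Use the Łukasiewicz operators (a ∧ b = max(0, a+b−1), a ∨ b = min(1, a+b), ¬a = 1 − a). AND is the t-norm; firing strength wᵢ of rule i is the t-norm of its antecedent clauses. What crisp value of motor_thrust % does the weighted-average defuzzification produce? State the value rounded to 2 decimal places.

78.11

R1 (z=16.0): sinking=0.08, calm=0.16; AND[max(0, a+b−1)] → w = 0.00
R2 (z=45.0): gusty=0.59, sinking=0.08; AND[max(0, a+b−1)] → w = 0.00
R3 (z=85.2): gusty=0.59, hovering=0.86; AND[max(0, a+b−1)] → w = 0.45
R4 (z=72.7): gusty=0.59 → w = 0.59
Weighted average = (0.00·16.0 + 0.00·45.0 + 0.45·85.2 + 0.59·72.7) / (0.00 + 0.00 + 0.45 + 0.59)
  = 81.2330 / 1.0400 = 78.11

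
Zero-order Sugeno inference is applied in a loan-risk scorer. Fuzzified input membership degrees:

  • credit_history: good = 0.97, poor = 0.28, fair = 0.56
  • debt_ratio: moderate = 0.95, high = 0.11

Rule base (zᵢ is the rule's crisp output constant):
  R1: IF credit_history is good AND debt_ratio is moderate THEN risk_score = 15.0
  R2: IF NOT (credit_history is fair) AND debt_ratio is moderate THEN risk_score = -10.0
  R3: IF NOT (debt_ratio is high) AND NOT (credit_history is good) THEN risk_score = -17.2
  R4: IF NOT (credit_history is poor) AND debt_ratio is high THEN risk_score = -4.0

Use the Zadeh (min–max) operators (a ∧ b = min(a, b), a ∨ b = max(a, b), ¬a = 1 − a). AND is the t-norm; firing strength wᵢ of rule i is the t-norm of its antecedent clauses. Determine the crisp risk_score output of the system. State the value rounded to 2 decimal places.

5.81

R1 (z=15.0): good=0.97, moderate=0.95; AND[min(a, b)] → w = 0.95
R2 (z=-10.0): ¬fair=1−0.56=0.44, moderate=0.95; AND[min(a, b)] → w = 0.44
R3 (z=-17.2): ¬high=1−0.11=0.89, ¬good=1−0.97=0.03; AND[min(a, b)] → w = 0.03
R4 (z=-4.0): ¬poor=1−0.28=0.72, high=0.11; AND[min(a, b)] → w = 0.11
Weighted average = (0.95·15.0 + 0.44·-10.0 + 0.03·-17.2 + 0.11·-4.0) / (0.95 + 0.44 + 0.03 + 0.11)
  = 8.8940 / 1.5300 = 5.81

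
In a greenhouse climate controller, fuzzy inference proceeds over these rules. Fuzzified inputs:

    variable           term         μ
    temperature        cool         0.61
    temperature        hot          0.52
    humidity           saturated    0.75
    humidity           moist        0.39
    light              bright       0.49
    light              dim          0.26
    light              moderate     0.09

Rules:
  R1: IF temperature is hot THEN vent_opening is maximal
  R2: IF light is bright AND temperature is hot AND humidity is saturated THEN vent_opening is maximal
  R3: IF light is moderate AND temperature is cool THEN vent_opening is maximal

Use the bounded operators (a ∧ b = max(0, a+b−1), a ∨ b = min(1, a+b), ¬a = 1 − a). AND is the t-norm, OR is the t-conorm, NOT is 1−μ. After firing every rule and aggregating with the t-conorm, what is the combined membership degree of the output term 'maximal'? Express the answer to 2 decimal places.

R1: hot=0.52 → w = 0.52
R2: bright=0.49, hot=0.52, saturated=0.75; AND[max(0, a+b−1)] → w = 0.00
R3: moderate=0.09, cool=0.61; AND[max(0, a+b−1)] → w = 0.00
Rules with consequent 'maximal': {R1, R2, R3} → strengths 0.52, 0.00, 0.00
Aggregate via t-conorm [min(1, a+b)]: 0.52

0.52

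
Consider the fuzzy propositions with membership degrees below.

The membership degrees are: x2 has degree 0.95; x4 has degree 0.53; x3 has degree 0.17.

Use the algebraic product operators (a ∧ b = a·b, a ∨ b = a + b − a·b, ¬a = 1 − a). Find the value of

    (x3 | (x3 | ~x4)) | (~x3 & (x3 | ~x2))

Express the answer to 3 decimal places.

0.699

~x4 = 1 − 0.5300 = 0.4700
x3 | ~x4 = a + b − a·b on (0.1700, 0.4700) = 0.5601
x3 | (x3 | ~x4) = a + b − a·b on (0.1700, 0.5601) = 0.6349
~x3 = 1 − 0.1700 = 0.8300
~x2 = 1 − 0.9500 = 0.0500
x3 | ~x2 = a + b − a·b on (0.1700, 0.0500) = 0.2115
~x3 & (x3 | ~x2) = a·b on (0.8300, 0.2115) = 0.1755
(x3 | (x3 | ~x4)) | (~x3 & (x3 | ~x2)) = a + b − a·b on (0.6349, 0.1755) = 0.6990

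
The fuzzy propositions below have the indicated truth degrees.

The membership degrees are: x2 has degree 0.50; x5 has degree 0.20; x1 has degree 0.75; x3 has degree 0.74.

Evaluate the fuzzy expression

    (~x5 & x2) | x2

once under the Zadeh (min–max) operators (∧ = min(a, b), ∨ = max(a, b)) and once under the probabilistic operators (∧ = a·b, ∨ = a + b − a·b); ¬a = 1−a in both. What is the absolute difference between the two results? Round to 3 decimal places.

0.200

Under Zadeh (min–max):
  ~x5 = 1 − 0.20 = 0.80
  ~x5 & x2 = min(a, b) on (0.80, 0.50) = 0.50
  (~x5 & x2) | x2 = max(a, b) on (0.50, 0.50) = 0.50
  → value = 0.5000
Under probabilistic:
  ~x5 = 1 − 0.2000 = 0.8000
  ~x5 & x2 = a·b on (0.8000, 0.5000) = 0.4000
  (~x5 & x2) | x2 = a + b − a·b on (0.4000, 0.5000) = 0.7000
  → value = 0.7000
|0.5000 − 0.7000| = 0.200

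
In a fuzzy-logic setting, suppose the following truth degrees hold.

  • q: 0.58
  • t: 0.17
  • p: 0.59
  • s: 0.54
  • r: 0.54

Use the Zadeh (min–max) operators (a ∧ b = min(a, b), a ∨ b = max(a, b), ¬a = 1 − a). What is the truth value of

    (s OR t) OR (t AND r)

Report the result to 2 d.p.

s OR t = max(a, b) on (0.54, 0.17) = 0.54
t AND r = min(a, b) on (0.17, 0.54) = 0.17
(s OR t) OR (t AND r) = max(a, b) on (0.54, 0.17) = 0.54

0.54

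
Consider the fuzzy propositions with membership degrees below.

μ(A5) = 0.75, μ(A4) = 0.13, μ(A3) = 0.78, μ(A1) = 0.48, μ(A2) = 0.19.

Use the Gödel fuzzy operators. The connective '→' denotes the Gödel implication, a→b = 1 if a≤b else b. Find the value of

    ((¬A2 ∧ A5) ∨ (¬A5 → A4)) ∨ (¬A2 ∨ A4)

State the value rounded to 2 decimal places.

0.81

¬A2 = 1 − 0.19 = 0.81
¬A2 ∧ A5 = min(a, b) on (0.81, 0.75) = 0.75
¬A5 = 1 − 0.75 = 0.25
¬A5 → A4  [Gödel: 1 if a≤b else b] with a=0.25, b=0.13 → 0.13
(¬A2 ∧ A5) ∨ (¬A5 → A4) = max(a, b) on (0.75, 0.13) = 0.75
¬A2 = 1 − 0.19 = 0.81
¬A2 ∨ A4 = max(a, b) on (0.81, 0.13) = 0.81
((¬A2 ∧ A5) ∨ (¬A5 → A4)) ∨ (¬A2 ∨ A4) = max(a, b) on (0.75, 0.81) = 0.81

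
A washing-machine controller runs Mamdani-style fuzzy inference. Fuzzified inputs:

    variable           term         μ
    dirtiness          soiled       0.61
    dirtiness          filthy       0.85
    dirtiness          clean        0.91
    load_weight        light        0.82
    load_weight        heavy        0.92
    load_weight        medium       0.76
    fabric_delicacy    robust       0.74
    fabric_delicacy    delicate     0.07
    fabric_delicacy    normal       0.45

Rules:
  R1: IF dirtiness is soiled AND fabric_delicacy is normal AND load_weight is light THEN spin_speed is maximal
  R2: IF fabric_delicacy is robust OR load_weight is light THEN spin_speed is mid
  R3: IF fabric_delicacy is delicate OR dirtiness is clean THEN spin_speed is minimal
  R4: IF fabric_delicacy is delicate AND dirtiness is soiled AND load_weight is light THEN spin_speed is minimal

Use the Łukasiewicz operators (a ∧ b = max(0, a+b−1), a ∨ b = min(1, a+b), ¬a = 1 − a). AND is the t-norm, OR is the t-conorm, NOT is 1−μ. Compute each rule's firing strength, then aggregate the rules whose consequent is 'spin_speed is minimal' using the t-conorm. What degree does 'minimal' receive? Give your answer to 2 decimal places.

R1: soiled=0.61, normal=0.45, light=0.82; AND[max(0, a+b−1)] → w = 0.00
R2: robust=0.74, light=0.82; OR[min(1, a+b)] → w = 1.00
R3: delicate=0.07, clean=0.91; OR[min(1, a+b)] → w = 0.98
R4: delicate=0.07, soiled=0.61, light=0.82; AND[max(0, a+b−1)] → w = 0.00
Rules with consequent 'minimal': {R3, R4} → strengths 0.98, 0.00
Aggregate via t-conorm [min(1, a+b)]: 0.98

0.98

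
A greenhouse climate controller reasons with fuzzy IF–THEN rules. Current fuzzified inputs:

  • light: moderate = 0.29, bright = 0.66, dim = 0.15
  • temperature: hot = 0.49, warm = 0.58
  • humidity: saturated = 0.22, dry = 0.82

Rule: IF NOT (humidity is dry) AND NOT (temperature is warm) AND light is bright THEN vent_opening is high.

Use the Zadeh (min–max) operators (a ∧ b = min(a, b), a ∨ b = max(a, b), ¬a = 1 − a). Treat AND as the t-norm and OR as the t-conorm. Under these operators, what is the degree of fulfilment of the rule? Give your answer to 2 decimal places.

0.18

firing strength: ¬dry=1−0.82=0.18, ¬warm=1−0.58=0.42, bright=0.66; AND[min(a, b)] → w = 0.18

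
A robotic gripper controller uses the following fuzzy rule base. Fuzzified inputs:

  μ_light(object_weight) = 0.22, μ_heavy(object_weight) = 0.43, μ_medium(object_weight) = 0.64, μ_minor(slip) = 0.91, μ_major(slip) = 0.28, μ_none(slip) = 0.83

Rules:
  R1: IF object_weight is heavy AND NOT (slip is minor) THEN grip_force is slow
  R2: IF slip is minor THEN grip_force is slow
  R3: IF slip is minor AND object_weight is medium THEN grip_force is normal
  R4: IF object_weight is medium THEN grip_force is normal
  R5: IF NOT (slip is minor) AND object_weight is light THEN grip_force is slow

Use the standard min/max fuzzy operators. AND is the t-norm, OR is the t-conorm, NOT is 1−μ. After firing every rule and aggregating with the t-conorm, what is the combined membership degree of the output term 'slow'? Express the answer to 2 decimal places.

0.91

R1: heavy=0.43, ¬minor=1−0.91=0.09; AND[min(a, b)] → w = 0.09
R2: minor=0.91 → w = 0.91
R3: minor=0.91, medium=0.64; AND[min(a, b)] → w = 0.64
R4: medium=0.64 → w = 0.64
R5: ¬minor=1−0.91=0.09, light=0.22; AND[min(a, b)] → w = 0.09
Rules with consequent 'slow': {R1, R2, R5} → strengths 0.09, 0.91, 0.09
Aggregate via t-conorm [max(a, b)]: 0.91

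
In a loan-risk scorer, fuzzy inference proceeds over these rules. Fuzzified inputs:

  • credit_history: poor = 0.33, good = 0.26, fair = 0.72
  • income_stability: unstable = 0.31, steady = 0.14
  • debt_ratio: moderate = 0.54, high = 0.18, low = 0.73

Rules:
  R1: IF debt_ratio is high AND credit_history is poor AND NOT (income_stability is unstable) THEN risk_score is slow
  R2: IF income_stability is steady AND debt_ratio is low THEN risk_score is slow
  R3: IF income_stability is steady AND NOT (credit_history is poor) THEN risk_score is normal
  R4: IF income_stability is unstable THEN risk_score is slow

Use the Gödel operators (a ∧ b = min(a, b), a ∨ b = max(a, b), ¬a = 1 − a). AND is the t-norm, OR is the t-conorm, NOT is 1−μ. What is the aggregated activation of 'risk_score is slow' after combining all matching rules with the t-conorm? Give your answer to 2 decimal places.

R1: high=0.18, poor=0.33, ¬unstable=1−0.31=0.69; AND[min(a, b)] → w = 0.18
R2: steady=0.14, low=0.73; AND[min(a, b)] → w = 0.14
R3: steady=0.14, ¬poor=1−0.33=0.67; AND[min(a, b)] → w = 0.14
R4: unstable=0.31 → w = 0.31
Rules with consequent 'slow': {R1, R2, R4} → strengths 0.18, 0.14, 0.31
Aggregate via t-conorm [max(a, b)]: 0.31

0.31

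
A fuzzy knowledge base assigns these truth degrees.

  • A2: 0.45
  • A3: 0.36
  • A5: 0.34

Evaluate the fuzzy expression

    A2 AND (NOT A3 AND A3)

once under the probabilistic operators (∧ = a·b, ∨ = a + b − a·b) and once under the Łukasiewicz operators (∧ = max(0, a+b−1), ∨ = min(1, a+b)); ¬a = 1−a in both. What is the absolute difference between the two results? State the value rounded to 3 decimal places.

Under probabilistic:
  NOT A3 = 1 − 0.3600 = 0.6400
  NOT A3 AND A3 = a·b on (0.6400, 0.3600) = 0.2304
  A2 AND (NOT A3 AND A3) = a·b on (0.4500, 0.2304) = 0.1037
  → value = 0.1037
Under Łukasiewicz:
  NOT A3 = 1 − 0.36 = 0.64
  NOT A3 AND A3 = max(0, a+b−1) on (0.64, 0.36) = 0.00
  A2 AND (NOT A3 AND A3) = max(0, a+b−1) on (0.45, 0.00) = 0.00
  → value = 0.0000
|0.1037 − 0.0000| = 0.104

0.104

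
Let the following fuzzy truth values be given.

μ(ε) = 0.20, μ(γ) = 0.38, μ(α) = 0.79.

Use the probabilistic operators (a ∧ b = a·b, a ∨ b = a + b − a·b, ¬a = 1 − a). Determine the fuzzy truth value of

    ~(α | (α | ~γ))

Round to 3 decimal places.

~γ = 1 − 0.3800 = 0.6200
α | ~γ = a + b − a·b on (0.7900, 0.6200) = 0.9202
α | (α | ~γ) = a + b − a·b on (0.7900, 0.9202) = 0.9832
~(α | (α | ~γ)) = 1 − 0.9832 = 0.0168

0.017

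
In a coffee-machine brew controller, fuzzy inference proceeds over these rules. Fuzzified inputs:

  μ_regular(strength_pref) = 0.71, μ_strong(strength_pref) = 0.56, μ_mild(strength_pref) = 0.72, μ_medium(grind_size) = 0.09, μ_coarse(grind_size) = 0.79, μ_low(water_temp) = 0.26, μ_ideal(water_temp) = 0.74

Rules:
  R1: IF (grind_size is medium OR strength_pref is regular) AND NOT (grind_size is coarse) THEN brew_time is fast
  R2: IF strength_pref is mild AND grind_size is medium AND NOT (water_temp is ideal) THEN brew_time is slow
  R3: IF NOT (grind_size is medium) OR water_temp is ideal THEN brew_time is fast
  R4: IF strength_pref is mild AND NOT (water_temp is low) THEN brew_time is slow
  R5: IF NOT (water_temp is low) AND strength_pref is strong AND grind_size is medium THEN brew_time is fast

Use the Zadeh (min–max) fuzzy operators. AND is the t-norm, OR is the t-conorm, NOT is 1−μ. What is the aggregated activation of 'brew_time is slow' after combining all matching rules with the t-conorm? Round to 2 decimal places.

0.72

R1: (medium=0.09 OR regular=0.71) = 0.71; AND[min(a, b)] with ¬coarse=1−0.79=0.21 → w = 0.21
R2: mild=0.72, medium=0.09, ¬ideal=1−0.74=0.26; AND[min(a, b)] → w = 0.09
R3: ¬medium=1−0.09=0.91, ideal=0.74; OR[max(a, b)] → w = 0.91
R4: mild=0.72, ¬low=1−0.26=0.74; AND[min(a, b)] → w = 0.72
R5: ¬low=1−0.26=0.74, strong=0.56, medium=0.09; AND[min(a, b)] → w = 0.09
Rules with consequent 'slow': {R2, R4} → strengths 0.09, 0.72
Aggregate via t-conorm [max(a, b)]: 0.72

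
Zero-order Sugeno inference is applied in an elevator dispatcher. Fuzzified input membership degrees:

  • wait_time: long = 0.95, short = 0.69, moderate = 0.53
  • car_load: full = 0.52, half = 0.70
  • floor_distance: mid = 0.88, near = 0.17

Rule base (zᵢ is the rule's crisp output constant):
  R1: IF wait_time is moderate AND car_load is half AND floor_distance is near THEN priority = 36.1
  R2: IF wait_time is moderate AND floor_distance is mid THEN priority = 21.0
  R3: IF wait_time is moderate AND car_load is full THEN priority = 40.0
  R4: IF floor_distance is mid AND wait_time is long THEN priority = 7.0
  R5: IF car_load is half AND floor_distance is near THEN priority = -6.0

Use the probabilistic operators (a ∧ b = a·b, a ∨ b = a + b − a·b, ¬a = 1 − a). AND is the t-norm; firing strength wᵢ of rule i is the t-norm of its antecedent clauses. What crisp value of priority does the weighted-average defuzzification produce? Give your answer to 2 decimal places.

16.04

R1 (z=36.1): moderate=0.53, half=0.70, near=0.17; AND[a·b] → w = 0.0631
R2 (z=21.0): moderate=0.53, mid=0.88; AND[a·b] → w = 0.4664
R3 (z=40.0): moderate=0.53, full=0.52; AND[a·b] → w = 0.2756
R4 (z=7.0): mid=0.88, long=0.95; AND[a·b] → w = 0.8360
R5 (z=-6.0): half=0.70, near=0.17; AND[a·b] → w = 0.1190
Weighted average = (0.0631·36.1 + 0.4664·21.0 + 0.2756·40.0 + 0.8360·7.0 + 0.1190·-6.0) / (0.0631 + 0.4664 + 0.2756 + 0.8360 + 0.1190)
  = 28.2332 / 1.7601 = 16.04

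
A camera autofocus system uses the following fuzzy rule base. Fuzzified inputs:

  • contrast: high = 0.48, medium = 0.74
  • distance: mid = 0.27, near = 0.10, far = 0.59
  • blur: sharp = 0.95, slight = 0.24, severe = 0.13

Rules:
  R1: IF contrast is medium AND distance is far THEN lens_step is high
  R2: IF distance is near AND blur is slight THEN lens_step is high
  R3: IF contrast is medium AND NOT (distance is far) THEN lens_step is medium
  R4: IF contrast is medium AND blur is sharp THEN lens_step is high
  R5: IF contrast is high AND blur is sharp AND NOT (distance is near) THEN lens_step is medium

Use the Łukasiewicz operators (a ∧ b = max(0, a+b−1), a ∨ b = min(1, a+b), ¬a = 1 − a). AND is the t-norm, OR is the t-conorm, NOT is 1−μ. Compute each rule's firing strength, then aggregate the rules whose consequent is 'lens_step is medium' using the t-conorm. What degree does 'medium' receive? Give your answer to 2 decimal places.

0.48

R1: medium=0.74, far=0.59; AND[max(0, a+b−1)] → w = 0.33
R2: near=0.10, slight=0.24; AND[max(0, a+b−1)] → w = 0.00
R3: medium=0.74, ¬far=1−0.59=0.41; AND[max(0, a+b−1)] → w = 0.15
R4: medium=0.74, sharp=0.95; AND[max(0, a+b−1)] → w = 0.69
R5: high=0.48, sharp=0.95, ¬near=1−0.10=0.90; AND[max(0, a+b−1)] → w = 0.33
Rules with consequent 'medium': {R3, R5} → strengths 0.15, 0.33
Aggregate via t-conorm [min(1, a+b)]: 0.48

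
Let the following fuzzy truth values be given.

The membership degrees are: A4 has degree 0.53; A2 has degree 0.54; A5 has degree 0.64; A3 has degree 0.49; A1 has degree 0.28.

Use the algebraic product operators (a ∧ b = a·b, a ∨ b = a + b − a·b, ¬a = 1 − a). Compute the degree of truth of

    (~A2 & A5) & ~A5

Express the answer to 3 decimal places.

0.106

~A2 = 1 − 0.5400 = 0.4600
~A2 & A5 = a·b on (0.4600, 0.6400) = 0.2944
~A5 = 1 − 0.6400 = 0.3600
(~A2 & A5) & ~A5 = a·b on (0.2944, 0.3600) = 0.1060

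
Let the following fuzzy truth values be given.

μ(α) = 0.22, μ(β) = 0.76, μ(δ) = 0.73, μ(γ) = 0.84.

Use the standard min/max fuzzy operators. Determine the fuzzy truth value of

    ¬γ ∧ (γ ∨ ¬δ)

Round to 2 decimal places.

0.16

¬γ = 1 − 0.84 = 0.16
¬δ = 1 − 0.73 = 0.27
γ ∨ ¬δ = max(a, b) on (0.84, 0.27) = 0.84
¬γ ∧ (γ ∨ ¬δ) = min(a, b) on (0.16, 0.84) = 0.16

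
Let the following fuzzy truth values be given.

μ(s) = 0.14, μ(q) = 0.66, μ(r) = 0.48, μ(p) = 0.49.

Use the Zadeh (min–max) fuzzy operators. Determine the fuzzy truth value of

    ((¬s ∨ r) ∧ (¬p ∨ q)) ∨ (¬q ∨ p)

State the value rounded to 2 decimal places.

0.66

¬s = 1 − 0.14 = 0.86
¬s ∨ r = max(a, b) on (0.86, 0.48) = 0.86
¬p = 1 − 0.49 = 0.51
¬p ∨ q = max(a, b) on (0.51, 0.66) = 0.66
(¬s ∨ r) ∧ (¬p ∨ q) = min(a, b) on (0.86, 0.66) = 0.66
¬q = 1 − 0.66 = 0.34
¬q ∨ p = max(a, b) on (0.34, 0.49) = 0.49
((¬s ∨ r) ∧ (¬p ∨ q)) ∨ (¬q ∨ p) = max(a, b) on (0.66, 0.49) = 0.66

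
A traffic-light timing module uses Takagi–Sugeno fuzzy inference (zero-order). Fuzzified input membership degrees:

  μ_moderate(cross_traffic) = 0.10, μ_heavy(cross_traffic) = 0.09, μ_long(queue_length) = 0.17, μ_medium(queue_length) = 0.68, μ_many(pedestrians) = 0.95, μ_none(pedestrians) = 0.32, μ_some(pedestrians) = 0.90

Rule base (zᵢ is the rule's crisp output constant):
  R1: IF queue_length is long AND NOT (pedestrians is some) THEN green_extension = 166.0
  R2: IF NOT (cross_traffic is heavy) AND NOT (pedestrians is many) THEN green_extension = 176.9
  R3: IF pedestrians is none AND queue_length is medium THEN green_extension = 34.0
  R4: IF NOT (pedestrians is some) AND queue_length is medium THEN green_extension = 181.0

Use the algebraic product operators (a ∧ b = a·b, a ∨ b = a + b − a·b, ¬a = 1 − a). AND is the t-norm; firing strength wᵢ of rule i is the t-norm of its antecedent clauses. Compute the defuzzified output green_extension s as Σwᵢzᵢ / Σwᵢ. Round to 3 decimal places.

87.841

R1 (z=166.0): long=0.17, ¬some=1−0.90=0.10; AND[a·b] → w = 0.0170
R2 (z=176.9): ¬heavy=1−0.09=0.91, ¬many=1−0.95=0.05; AND[a·b] → w = 0.0455
R3 (z=34.0): none=0.32, medium=0.68; AND[a·b] → w = 0.2176
R4 (z=181.0): ¬some=1−0.90=0.10, medium=0.68; AND[a·b] → w = 0.0680
Weighted average = (0.0170·166.0 + 0.0455·176.9 + 0.2176·34.0 + 0.0680·181.0) / (0.0170 + 0.0455 + 0.2176 + 0.0680)
  = 30.5774 / 0.3481 = 87.841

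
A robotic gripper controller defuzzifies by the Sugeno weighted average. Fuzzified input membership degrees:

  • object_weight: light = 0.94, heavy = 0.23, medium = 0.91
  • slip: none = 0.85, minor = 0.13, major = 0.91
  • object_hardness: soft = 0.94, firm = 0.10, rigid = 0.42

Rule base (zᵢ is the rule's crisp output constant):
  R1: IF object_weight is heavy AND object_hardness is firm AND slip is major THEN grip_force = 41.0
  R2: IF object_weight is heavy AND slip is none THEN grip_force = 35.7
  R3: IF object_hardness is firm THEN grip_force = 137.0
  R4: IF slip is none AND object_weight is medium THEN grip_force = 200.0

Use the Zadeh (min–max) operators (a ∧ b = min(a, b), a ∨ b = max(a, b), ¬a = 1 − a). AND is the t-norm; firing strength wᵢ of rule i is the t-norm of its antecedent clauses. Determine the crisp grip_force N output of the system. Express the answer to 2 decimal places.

153.13

R1 (z=41.0): heavy=0.23, firm=0.10, major=0.91; AND[min(a, b)] → w = 0.10
R2 (z=35.7): heavy=0.23, none=0.85; AND[min(a, b)] → w = 0.23
R3 (z=137.0): firm=0.10 → w = 0.10
R4 (z=200.0): none=0.85, medium=0.91; AND[min(a, b)] → w = 0.85
Weighted average = (0.10·41.0 + 0.23·35.7 + 0.10·137.0 + 0.85·200.0) / (0.10 + 0.23 + 0.10 + 0.85)
  = 196.0110 / 1.2800 = 153.13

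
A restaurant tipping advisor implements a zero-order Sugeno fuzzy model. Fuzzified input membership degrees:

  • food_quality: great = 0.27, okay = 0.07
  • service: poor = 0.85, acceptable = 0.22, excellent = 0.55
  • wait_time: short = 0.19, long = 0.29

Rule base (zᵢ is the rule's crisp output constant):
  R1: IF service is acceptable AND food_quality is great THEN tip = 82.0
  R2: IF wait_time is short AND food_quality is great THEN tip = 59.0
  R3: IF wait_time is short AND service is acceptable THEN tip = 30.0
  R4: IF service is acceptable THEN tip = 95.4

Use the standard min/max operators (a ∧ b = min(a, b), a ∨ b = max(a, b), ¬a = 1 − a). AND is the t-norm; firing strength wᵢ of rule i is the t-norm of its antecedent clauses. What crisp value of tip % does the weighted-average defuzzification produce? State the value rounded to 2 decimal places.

68.22

R1 (z=82.0): acceptable=0.22, great=0.27; AND[min(a, b)] → w = 0.22
R2 (z=59.0): short=0.19, great=0.27; AND[min(a, b)] → w = 0.19
R3 (z=30.0): short=0.19, acceptable=0.22; AND[min(a, b)] → w = 0.19
R4 (z=95.4): acceptable=0.22 → w = 0.22
Weighted average = (0.22·82.0 + 0.19·59.0 + 0.19·30.0 + 0.22·95.4) / (0.22 + 0.19 + 0.19 + 0.22)
  = 55.9380 / 0.8200 = 68.22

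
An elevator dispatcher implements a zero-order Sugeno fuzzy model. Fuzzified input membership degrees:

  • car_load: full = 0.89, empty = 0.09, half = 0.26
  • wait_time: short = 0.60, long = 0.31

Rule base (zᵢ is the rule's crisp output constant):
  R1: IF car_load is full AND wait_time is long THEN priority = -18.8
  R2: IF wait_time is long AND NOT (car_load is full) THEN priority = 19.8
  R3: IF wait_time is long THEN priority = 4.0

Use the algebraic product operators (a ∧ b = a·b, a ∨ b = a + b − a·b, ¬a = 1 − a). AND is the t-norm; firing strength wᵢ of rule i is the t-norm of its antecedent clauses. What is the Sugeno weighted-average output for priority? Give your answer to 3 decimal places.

R1 (z=-18.8): full=0.89, long=0.31; AND[a·b] → w = 0.2759
R2 (z=19.8): long=0.31, ¬full=1−0.89=0.11; AND[a·b] → w = 0.0341
R3 (z=4.0): long=0.31 → w = 0.3100
Weighted average = (0.2759·-18.8 + 0.0341·19.8 + 0.3100·4.0) / (0.2759 + 0.0341 + 0.3100)
  = -3.2717 / 0.6200 = -5.277

-5.277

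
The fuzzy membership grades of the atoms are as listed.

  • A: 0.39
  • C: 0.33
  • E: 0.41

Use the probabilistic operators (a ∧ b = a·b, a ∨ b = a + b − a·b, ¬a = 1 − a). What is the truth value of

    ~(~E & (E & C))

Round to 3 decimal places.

~E = 1 − 0.4100 = 0.5900
E & C = a·b on (0.4100, 0.3300) = 0.1353
~E & (E & C) = a·b on (0.5900, 0.1353) = 0.0798
~(~E & (E & C)) = 1 − 0.0798 = 0.9202

0.920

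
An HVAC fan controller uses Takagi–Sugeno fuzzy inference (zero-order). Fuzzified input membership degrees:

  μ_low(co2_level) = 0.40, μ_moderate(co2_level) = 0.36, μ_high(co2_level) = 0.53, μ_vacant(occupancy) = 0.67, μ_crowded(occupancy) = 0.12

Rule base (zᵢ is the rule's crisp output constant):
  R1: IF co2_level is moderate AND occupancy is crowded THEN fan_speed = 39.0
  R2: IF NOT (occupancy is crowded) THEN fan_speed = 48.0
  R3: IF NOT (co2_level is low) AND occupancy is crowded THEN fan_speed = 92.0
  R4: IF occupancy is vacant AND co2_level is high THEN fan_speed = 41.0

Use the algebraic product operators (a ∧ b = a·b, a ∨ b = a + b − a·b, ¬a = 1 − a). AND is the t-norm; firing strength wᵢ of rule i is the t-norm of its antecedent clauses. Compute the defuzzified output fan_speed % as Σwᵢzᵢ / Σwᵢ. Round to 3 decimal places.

R1 (z=39.0): moderate=0.36, crowded=0.12; AND[a·b] → w = 0.0432
R2 (z=48.0): ¬crowded=1−0.12=0.88 → w = 0.8800
R3 (z=92.0): ¬low=1−0.40=0.60, crowded=0.12; AND[a·b] → w = 0.0720
R4 (z=41.0): vacant=0.67, high=0.53; AND[a·b] → w = 0.3551
Weighted average = (0.0432·39.0 + 0.8800·48.0 + 0.0720·92.0 + 0.3551·41.0) / (0.0432 + 0.8800 + 0.0720 + 0.3551)
  = 65.1079 / 1.3503 = 48.217

48.217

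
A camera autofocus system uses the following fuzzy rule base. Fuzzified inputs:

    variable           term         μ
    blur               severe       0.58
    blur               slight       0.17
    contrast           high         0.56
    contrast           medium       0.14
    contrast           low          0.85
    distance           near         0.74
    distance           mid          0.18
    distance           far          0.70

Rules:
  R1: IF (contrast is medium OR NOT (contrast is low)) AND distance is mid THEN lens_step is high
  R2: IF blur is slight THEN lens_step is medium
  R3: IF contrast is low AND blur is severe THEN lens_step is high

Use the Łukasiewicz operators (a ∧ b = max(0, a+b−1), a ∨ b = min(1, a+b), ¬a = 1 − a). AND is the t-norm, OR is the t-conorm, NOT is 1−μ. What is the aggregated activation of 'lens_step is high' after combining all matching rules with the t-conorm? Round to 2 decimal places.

0.43

R1: (medium=0.14 OR ¬low=1−0.85=0.15) = 0.29; AND[max(0, a+b−1)] with mid=0.18 → w = 0.00
R2: slight=0.17 → w = 0.17
R3: low=0.85, severe=0.58; AND[max(0, a+b−1)] → w = 0.43
Rules with consequent 'high': {R1, R3} → strengths 0.00, 0.43
Aggregate via t-conorm [min(1, a+b)]: 0.43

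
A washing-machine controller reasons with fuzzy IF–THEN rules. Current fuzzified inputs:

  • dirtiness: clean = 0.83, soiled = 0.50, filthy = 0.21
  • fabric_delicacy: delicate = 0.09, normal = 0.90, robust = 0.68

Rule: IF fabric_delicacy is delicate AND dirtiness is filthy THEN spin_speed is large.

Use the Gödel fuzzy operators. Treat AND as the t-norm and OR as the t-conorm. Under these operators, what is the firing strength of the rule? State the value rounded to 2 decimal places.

0.09

firing strength: delicate=0.09, filthy=0.21; AND[min(a, b)] → w = 0.09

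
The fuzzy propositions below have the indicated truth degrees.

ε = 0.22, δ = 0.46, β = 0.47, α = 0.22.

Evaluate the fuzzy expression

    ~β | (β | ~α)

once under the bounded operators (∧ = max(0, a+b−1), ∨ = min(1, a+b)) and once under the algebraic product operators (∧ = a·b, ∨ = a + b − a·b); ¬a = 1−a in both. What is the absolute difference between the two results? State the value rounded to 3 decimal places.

Under bounded:
  ~β = 1 − 0.47 = 0.53
  ~α = 1 − 0.22 = 0.78
  β | ~α = min(1, a+b) on (0.47, 0.78) = 1.00
  ~β | (β | ~α) = min(1, a+b) on (0.53, 1.00) = 1.00
  → value = 1.0000
Under algebraic product:
  ~β = 1 − 0.4700 = 0.5300
  ~α = 1 − 0.2200 = 0.7800
  β | ~α = a + b − a·b on (0.4700, 0.7800) = 0.8834
  ~β | (β | ~α) = a + b − a·b on (0.5300, 0.8834) = 0.9452
  → value = 0.9452
|1.0000 − 0.9452| = 0.055

0.055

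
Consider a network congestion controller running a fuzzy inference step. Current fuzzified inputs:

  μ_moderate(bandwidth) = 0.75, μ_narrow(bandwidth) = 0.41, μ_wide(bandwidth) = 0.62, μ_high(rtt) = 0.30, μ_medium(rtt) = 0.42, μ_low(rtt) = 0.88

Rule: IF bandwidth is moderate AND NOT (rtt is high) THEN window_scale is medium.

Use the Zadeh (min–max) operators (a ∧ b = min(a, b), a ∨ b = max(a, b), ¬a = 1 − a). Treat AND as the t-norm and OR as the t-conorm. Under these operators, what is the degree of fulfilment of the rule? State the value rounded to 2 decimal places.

firing strength: moderate=0.75, ¬high=1−0.30=0.70; AND[min(a, b)] → w = 0.70

0.70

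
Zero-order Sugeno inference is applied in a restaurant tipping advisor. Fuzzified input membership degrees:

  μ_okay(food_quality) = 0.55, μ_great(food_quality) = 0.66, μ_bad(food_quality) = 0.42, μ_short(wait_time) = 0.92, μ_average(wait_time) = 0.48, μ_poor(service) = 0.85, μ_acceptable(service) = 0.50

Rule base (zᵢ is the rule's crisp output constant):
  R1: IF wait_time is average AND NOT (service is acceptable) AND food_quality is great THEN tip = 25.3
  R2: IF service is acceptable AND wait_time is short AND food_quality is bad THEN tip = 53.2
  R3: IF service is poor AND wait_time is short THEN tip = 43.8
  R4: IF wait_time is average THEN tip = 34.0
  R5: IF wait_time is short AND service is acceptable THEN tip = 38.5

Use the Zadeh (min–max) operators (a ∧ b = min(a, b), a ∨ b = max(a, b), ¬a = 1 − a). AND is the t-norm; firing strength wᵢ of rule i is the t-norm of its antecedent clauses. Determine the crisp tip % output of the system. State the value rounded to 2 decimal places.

R1 (z=25.3): average=0.48, ¬acceptable=1−0.50=0.50, great=0.66; AND[min(a, b)] → w = 0.48
R2 (z=53.2): acceptable=0.50, short=0.92, bad=0.42; AND[min(a, b)] → w = 0.42
R3 (z=43.8): poor=0.85, short=0.92; AND[min(a, b)] → w = 0.85
R4 (z=34.0): average=0.48 → w = 0.48
R5 (z=38.5): short=0.92, acceptable=0.50; AND[min(a, b)] → w = 0.50
Weighted average = (0.48·25.3 + 0.42·53.2 + 0.85·43.8 + 0.48·34.0 + 0.50·38.5) / (0.48 + 0.42 + 0.85 + 0.48 + 0.50)
  = 107.2880 / 2.7300 = 39.30

39.30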